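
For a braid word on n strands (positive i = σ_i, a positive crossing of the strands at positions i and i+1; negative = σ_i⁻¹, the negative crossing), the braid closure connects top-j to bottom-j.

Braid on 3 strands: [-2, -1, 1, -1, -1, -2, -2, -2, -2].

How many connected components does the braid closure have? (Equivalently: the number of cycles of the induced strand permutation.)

2

Derivation:
Track the strand permutation on 3 strands, starting from identity.
  step 1: s2^-1 swaps positions 2,3 -> [1 3 2]
  step 2: s1^-1 swaps positions 1,2 -> [3 1 2]
  step 3: s1 swaps positions 1,2 -> [1 3 2]
  step 4: s1^-1 swaps positions 1,2 -> [3 1 2]
  step 5: s1^-1 swaps positions 1,2 -> [1 3 2]
  step 6: s2^-1 swaps positions 2,3 -> [1 2 3]
  step 7: s2^-1 swaps positions 2,3 -> [1 3 2]
  step 8: s2^-1 swaps positions 2,3 -> [1 2 3]
  step 9: s2^-1 swaps positions 2,3 -> [1 3 2]
Final permutation (position -> original strand): [1 3 2]
Closure components = cycle count of this permutation = 2.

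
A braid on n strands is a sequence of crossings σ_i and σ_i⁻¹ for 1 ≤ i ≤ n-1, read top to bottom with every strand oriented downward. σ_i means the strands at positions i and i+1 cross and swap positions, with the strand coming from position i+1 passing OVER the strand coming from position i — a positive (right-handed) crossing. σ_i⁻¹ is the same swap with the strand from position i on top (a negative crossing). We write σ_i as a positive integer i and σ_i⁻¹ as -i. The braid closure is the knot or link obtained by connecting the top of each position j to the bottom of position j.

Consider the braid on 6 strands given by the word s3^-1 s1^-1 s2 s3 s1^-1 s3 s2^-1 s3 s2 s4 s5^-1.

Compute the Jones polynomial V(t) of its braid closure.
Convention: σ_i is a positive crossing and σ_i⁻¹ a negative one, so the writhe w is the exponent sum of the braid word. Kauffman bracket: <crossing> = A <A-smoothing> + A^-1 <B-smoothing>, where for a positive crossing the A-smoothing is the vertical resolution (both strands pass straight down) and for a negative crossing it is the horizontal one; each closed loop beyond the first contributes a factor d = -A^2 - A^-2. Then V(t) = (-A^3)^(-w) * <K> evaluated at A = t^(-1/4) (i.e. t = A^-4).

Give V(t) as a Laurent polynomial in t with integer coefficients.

The presented braid s3^-1 s1^-1 s2 s3 s1^-1 s3 s2^-1 s3 s2 s4 s5^-1 on 6 strands reduces by inverse Markov moves (closure unchanged at each step):
  Destabilize: the word has the form β·s5^-1 where s5^-1 occurs only as the final letter (β ∈ B_5); drop it and the last strand → 5 strands.
  Destabilize: the word has the form β·s4 where s4 occurs only as the final letter (β ∈ B_4); drop it and the last strand → 4 strands.
Reduced to β = s3^-1 s1^-1 s2 s3 s1^-1 s3 s2^-1 s3 s2 on 4 strands, 9 crossings.
Compute on β:
Braid: s3^-1 s1^-1 s2 s3 s1^-1 s3 s2^-1 s3 s2 on 4 strands, 9 crossings.
Writhe w = (#positive) - (#negative) = 5 - 4 = 1.
State-sum expansion of <K>. There are 2^9 = 512 states.
Smooth each crossing (0=||, 1=⌣⌢); contribution A^(Σ sign_k(1-2s_k)) * d^(L-1).
Tabulate the states by total A-exponent and number of loops L (A-exp: L × count):
  A^9: L=2 ×1
  A^7: L=1 ×3, L=3 ×6
  A^5: L=2 ×26, L=4 ×10
  A^3: L=1 ×21, L=3 ×58, L=5 ×5
  A^1: L=2 ×86, L=4 ×39, L=6 ×1
  A^-1: L=1 ×35, L=3 ×80, L=5 ×11
  A^-3: L=2 ×53, L=4 ×30, L=6 ×1
  A^-5: L=3 ×32, L=5 ×4
  A^-7: L=4 ×9
  A^-9: L=5 ×1
Each group contributes A^e * Σ count * d^(L-1):
Powers of d = -A^2 - A^-2: d^2 = A^4 + 2 + A^-4; d^3 = -A^6 - 3*A^2 - 3*A^-2 - A^-6; d^4 = A^8 + 4*A^4 + 6 + 4*A^-4 + A^-8; d^5 = -A^10 - 5*A^6 - 10*A^2 - 10*A^-2 - 5*A^-6 - A^-10.
  A^9 * (d) = -A^11 - A^7
  A^7 * (3 + 6*d^2) = 6*A^11 + 15*A^7 + 6*A^3
  A^5 * (26*d + 10*d^3) = -10*A^11 - 56*A^7 - 56*A^3 - 10*A^-1
  A^3 * (21 + 58*d^2 + 5*d^4) = 5*A^11 + 78*A^7 + 167*A^3 + 78*A^-1 + 5*A^-5
  A^1 * (86*d + 39*d^3 + d^5) = -A^11 - 44*A^7 - 213*A^3 - 213*A^-1 - 44*A^-5 - A^-9
  A^-1 * (35 + 80*d^2 + 11*d^4) = 11*A^7 + 124*A^3 + 261*A^-1 + 124*A^-5 + 11*A^-9
  A^-3 * (53*d + 30*d^3 + d^5) = -A^7 - 35*A^3 - 153*A^-1 - 153*A^-5 - 35*A^-9 - A^-13
  A^-5 * (32*d^2 + 4*d^4) = 4*A^3 + 48*A^-1 + 88*A^-5 + 48*A^-9 + 4*A^-13
  A^-7 * (9*d^3) = -9*A^-1 - 27*A^-5 - 27*A^-9 - 9*A^-13
  A^-9 * (d^4) = A^-1 + 4*A^-5 + 6*A^-9 + 4*A^-13 + A^-17
Summing the groups: <K> = -A^11 + 2*A^7 - 3*A^3 + 3*A^-1 - 3*A^-5 + 2*A^-9 - 2*A^-13 + A^-17
Normalise by the writhe: (-A^3)^(-w) = (-A^3)^(-1) = -A^-3, so f(A) = -A^-3 * <K> = A^8 - 2*A^4 + 3 - 3*A^-4 + 3*A^-8 - 2*A^-12 + 2*A^-16 - A^-20.
Substitute A = t^(-1/4), i.e. A^e → t^(-e/4): V(t) = -t^5 + 2*t^4 - 2*t^3 + 3*t^2 - 3*t + 3 - 2*t^-1 + t^-2

Answer: -t^5 + 2*t^4 - 2*t^3 + 3*t^2 - 3*t + 3 - 2*t^-1 + t^-2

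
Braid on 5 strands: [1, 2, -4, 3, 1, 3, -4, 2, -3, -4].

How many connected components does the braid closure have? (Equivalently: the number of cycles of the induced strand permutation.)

Track the strand permutation on 5 strands, starting from identity.
  step 1: s1 swaps positions 1,2 -> [2 1 3 4 5]
  step 2: s2 swaps positions 2,3 -> [2 3 1 4 5]
  step 3: s4^-1 swaps positions 4,5 -> [2 3 1 5 4]
  step 4: s3 swaps positions 3,4 -> [2 3 5 1 4]
  step 5: s1 swaps positions 1,2 -> [3 2 5 1 4]
  step 6: s3 swaps positions 3,4 -> [3 2 1 5 4]
  step 7: s4^-1 swaps positions 4,5 -> [3 2 1 4 5]
  step 8: s2 swaps positions 2,3 -> [3 1 2 4 5]
  step 9: s3^-1 swaps positions 3,4 -> [3 1 4 2 5]
  step 10: s4^-1 swaps positions 4,5 -> [3 1 4 5 2]
Final permutation (position -> original strand): [3 1 4 5 2]
Closure components = cycle count of this permutation = 1.

Answer: 1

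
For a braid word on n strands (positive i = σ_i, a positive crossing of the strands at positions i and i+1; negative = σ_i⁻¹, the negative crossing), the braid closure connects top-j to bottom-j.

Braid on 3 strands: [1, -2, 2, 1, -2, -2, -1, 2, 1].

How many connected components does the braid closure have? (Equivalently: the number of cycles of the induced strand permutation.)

Track the strand permutation on 3 strands, starting from identity.
  step 1: s1 swaps positions 1,2 -> [2 1 3]
  step 2: s2^-1 swaps positions 2,3 -> [2 3 1]
  step 3: s2 swaps positions 2,3 -> [2 1 3]
  step 4: s1 swaps positions 1,2 -> [1 2 3]
  step 5: s2^-1 swaps positions 2,3 -> [1 3 2]
  step 6: s2^-1 swaps positions 2,3 -> [1 2 3]
  step 7: s1^-1 swaps positions 1,2 -> [2 1 3]
  step 8: s2 swaps positions 2,3 -> [2 3 1]
  step 9: s1 swaps positions 1,2 -> [3 2 1]
Final permutation (position -> original strand): [3 2 1]
Closure components = cycle count of this permutation = 2.

Answer: 2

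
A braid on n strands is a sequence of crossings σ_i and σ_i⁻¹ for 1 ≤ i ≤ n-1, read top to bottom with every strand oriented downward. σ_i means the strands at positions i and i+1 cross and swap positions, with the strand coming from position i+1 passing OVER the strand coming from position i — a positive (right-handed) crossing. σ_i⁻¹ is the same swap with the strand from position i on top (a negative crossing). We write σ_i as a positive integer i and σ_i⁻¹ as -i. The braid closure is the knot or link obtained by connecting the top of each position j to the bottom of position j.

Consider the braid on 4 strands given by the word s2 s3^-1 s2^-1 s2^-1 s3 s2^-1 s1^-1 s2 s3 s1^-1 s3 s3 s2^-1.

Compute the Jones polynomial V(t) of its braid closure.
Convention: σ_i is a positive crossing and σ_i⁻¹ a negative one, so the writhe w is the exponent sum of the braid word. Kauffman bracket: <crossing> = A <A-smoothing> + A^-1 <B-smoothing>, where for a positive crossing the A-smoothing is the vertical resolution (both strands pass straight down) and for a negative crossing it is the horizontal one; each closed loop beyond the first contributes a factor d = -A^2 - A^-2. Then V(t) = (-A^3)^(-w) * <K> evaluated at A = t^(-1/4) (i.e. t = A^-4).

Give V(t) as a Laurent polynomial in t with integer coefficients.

The presented braid s2 s3^-1 s2^-1 s2^-1 s3 s2^-1 s1^-1 s2 s3 s1^-1 s3 s3 s2^-1 on 4 strands reduces by inverse Markov moves (closure unchanged at each step):
  Deconjugate: the word is γ·β·γ⁻¹ with γ = s2 s3^-1 (prefix) and γ⁻¹ = s3 s2^-1 (suffix); strip both.
Reduced to β = s2^-1 s2^-1 s3 s2^-1 s1^-1 s2 s3 s1^-1 s3 on 4 strands, 9 crossings.
Compute on β:
Braid: s2^-1 s2^-1 s3 s2^-1 s1^-1 s2 s3 s1^-1 s3 on 4 strands, 9 crossings.
Writhe w = (#positive) - (#negative) = 4 - 5 = -1.
Enumerate smoothing states for the bracket polynomial. There are 2^9 = 512 states.
Each crossing splits two ways (0=vertical, 1=horizontal). The state's weight is A^(#A-smoothings - #B-smoothings) * d^(loops - 1).
Tabulate the states by total A-exponent and number of loops L (A-exp: L × count):
  A^9: L=5 ×1
  A^7: L=4 ×9
  A^5: L=3 ×32, L=5 ×4
  A^3: L=2 ×55, L=4 ×28, L=6 ×1
  A^1: L=1 ×39, L=3 ×77, L=5 ×10
  A^-1: L=2 ×87, L=4 ×38, L=6 ×1
  A^-3: L=1 ×14, L=3 ×64, L=5 ×6
  A^-5: L=2 ×17, L=4 ×19
  A^-7: L=3 ×7, L=5 ×2
  A^-9: L=4 ×1
Each group contributes A^e * Σ count * d^(L-1):
Powers of d = -A^2 - A^-2: d^2 = A^4 + 2 + A^-4; d^3 = -A^6 - 3*A^2 - 3*A^-2 - A^-6; d^4 = A^8 + 4*A^4 + 6 + 4*A^-4 + A^-8; d^5 = -A^10 - 5*A^6 - 10*A^2 - 10*A^-2 - 5*A^-6 - A^-10.
  A^9 * (d^4) = A^17 + 4*A^13 + 6*A^9 + 4*A^5 + A
  A^7 * (9*d^3) = -9*A^13 - 27*A^9 - 27*A^5 - 9*A
  A^5 * (32*d^2 + 4*d^4) = 4*A^13 + 48*A^9 + 88*A^5 + 48*A + 4*A^-3
  A^3 * (55*d + 28*d^3 + d^5) = -A^13 - 33*A^9 - 149*A^5 - 149*A - 33*A^-3 - A^-7
  A^1 * (39 + 77*d^2 + 10*d^4) = 10*A^9 + 117*A^5 + 253*A + 117*A^-3 + 10*A^-7
  A^-1 * (87*d + 38*d^3 + d^5) = -A^9 - 43*A^5 - 211*A - 211*A^-3 - 43*A^-7 - A^-11
  A^-3 * (14 + 64*d^2 + 6*d^4) = 6*A^5 + 88*A + 178*A^-3 + 88*A^-7 + 6*A^-11
  A^-5 * (17*d + 19*d^3) = -19*A - 74*A^-3 - 74*A^-7 - 19*A^-11
  A^-7 * (7*d^2 + 2*d^4) = 2*A + 15*A^-3 + 26*A^-7 + 15*A^-11 + 2*A^-15
  A^-9 * (d^3) = -A^-3 - 3*A^-7 - 3*A^-11 - A^-15
Summing the groups: <K> = A^17 - 2*A^13 + 3*A^9 - 4*A^5 + 4*A - 5*A^-3 + 3*A^-7 - 2*A^-11 + A^-15
Normalise by the writhe: (-A^3)^(-w) = (-A^3)^(1) = -A^3, so f(A) = -A^3 * <K> = -A^20 + 2*A^16 - 3*A^12 + 4*A^8 - 4*A^4 + 5 - 3*A^-4 + 2*A^-8 - A^-12.
Substitute A = t^(-1/4), i.e. A^e → t^(-e/4): V(t) = -t^3 + 2*t^2 - 3*t + 5 - 4*t^-1 + 4*t^-2 - 3*t^-3 + 2*t^-4 - t^-5

Answer: -t^3 + 2*t^2 - 3*t + 5 - 4*t^-1 + 4*t^-2 - 3*t^-3 + 2*t^-4 - t^-5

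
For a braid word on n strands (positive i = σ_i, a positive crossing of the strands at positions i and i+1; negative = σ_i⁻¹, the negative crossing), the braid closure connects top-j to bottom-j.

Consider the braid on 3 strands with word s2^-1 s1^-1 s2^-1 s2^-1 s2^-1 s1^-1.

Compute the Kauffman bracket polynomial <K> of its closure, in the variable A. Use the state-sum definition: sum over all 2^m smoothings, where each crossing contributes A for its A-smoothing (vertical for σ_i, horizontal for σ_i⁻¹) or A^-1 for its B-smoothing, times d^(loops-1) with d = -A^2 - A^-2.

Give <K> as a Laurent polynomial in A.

-A^10 + A^6 - A^2 + A^-2 + A^-10

Derivation:
Braid: s2^-1 s1^-1 s2^-1 s2^-1 s2^-1 s1^-1 on 3 strands, 6 crossings.
Writhe w = (#positive) - (#negative) = 0 - 6 = -6.
Computing the Kauffman bracket via state sum. There are 2^6 = 64 states.
For each crossing: s=0 is the vertical smoothing, s=1 horizontal. Crossing k contributes A^(sign_k * (1 - 2*s_k)); loop factor d = -A^2 - A^-2.
Tabulate the states by total A-exponent and number of loops L (A-exp: L × count):
  A^6: L=3 ×1
  A^4: L=2 ×3, L=4 ×3
  A^2: L=1 ×3, L=3 ×11, L=5 ×1
  A^0: L=2 ×16, L=4 ×4
  A^-2: L=1 ×8, L=3 ×7
  A^-4: L=2 ×6
  A^-6: L=3 ×1
Each group contributes A^e * Σ count * d^(L-1):
Powers of d = -A^2 - A^-2: d^2 = A^4 + 2 + A^-4; d^3 = -A^6 - 3*A^2 - 3*A^-2 - A^-6; d^4 = A^8 + 4*A^4 + 6 + 4*A^-4 + A^-8.
  A^6 * (d^2) = A^10 + 2*A^6 + A^2
  A^4 * (3*d + 3*d^3) = -3*A^10 - 12*A^6 - 12*A^2 - 3*A^-2
  A^2 * (3 + 11*d^2 + d^4) = A^10 + 15*A^6 + 31*A^2 + 15*A^-2 + A^-6
  A^0 * (16*d + 4*d^3) = -4*A^6 - 28*A^2 - 28*A^-2 - 4*A^-6
  A^-2 * (8 + 7*d^2) = 7*A^2 + 22*A^-2 + 7*A^-6
  A^-4 * (6*d) = -6*A^-2 - 6*A^-6
  A^-6 * (d^2) = A^-2 + 2*A^-6 + A^-10
Summing the groups: <K> = -A^10 + A^6 - A^2 + A^-2 + A^-10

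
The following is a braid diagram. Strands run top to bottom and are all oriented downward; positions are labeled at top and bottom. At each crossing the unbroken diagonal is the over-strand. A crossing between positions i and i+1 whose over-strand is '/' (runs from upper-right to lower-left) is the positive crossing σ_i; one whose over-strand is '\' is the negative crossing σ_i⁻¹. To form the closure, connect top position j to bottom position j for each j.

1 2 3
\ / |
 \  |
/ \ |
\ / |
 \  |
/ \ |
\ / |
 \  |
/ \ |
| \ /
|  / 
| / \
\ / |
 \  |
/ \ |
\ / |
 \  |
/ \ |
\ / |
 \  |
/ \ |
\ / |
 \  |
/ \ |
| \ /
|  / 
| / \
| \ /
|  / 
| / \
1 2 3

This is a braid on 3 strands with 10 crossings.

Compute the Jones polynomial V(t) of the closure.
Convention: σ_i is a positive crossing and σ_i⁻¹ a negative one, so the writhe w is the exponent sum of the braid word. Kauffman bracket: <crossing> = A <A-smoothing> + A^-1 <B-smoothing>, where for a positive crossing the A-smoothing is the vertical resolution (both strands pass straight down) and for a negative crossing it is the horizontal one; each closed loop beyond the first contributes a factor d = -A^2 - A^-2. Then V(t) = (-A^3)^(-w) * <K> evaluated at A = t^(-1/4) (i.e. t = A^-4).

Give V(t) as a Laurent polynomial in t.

Reading the diagram top to bottom ('/'-over between positions i,i+1 = s_i, '\'-over = s_i^-1): braid word = s1^-1 s1^-1 s1^-1 s2 s1^-1 s1^-1 s1^-1 s1^-1 s2 s2.
Braid: s1^-1 s1^-1 s1^-1 s2 s1^-1 s1^-1 s1^-1 s1^-1 s2 s2 on 3 strands, 10 crossings.
Writhe w = (#positive) - (#negative) = 3 - 7 = -4.
Enumerate smoothing states for the bracket polynomial. There are 2^10 = 1024 states.
For each crossing: s=0 is the vertical smoothing, s=1 horizontal. Crossing k contributes A^(sign_k * (1 - 2*s_k)); loop factor d = -A^2 - A^-2.
Tabulate the states by total A-exponent and number of loops L (A-exp: L × count):
  A^10: L=8 ×1
  A^8: L=7 ×10
  A^6: L=6 ×44, L=8 ×1
  A^4: L=5 ×112, L=7 ×8
  A^2: L=4 ×182, L=6 ×28
  A^0: L=3 ×194, L=5 ×58
  A^-2: L=2 ×130, L=4 ×79, L=6 ×1
  A^-4: L=1 ×45, L=3 ×70, L=5 ×5
  A^-6: L=2 ×36, L=4 ×9
  A^-8: L=3 ×10
  A^-10: L=4 ×1
Each group contributes A^e * Σ count * d^(L-1):
Powers of d = -A^2 - A^-2: d^2 = A^4 + 2 + A^-4; d^3 = -A^6 - 3*A^2 - 3*A^-2 - A^-6; d^4 = A^8 + 4*A^4 + 6 + 4*A^-4 + A^-8; d^5 = -A^10 - 5*A^6 - 10*A^2 - 10*A^-2 - 5*A^-6 - A^-10; d^6 = A^12 + 6*A^8 + 15*A^4 + 20 + 15*A^-4 + 6*A^-8 + A^-12; d^7 = -A^14 - 7*A^10 - 21*A^6 - 35*A^2 - 35*A^-2 - 21*A^-6 - 7*A^-10 - A^-14.
  A^10 * (d^7) = -A^24 - 7*A^20 - 21*A^16 - 35*A^12 - 35*A^8 - 21*A^4 - 7 - A^-4
  A^8 * (10*d^6) = 10*A^20 + 60*A^16 + 150*A^12 + 200*A^8 + 150*A^4 + 60 + 10*A^-4
  A^6 * (44*d^5 + d^7) = -A^20 - 51*A^16 - 241*A^12 - 475*A^8 - 475*A^4 - 241 - 51*A^-4 - A^-8
  A^4 * (112*d^4 + 8*d^6) = 8*A^16 + 160*A^12 + 568*A^8 + 832*A^4 + 568 + 160*A^-4 + 8*A^-8
  A^2 * (182*d^3 + 28*d^5) = -28*A^12 - 322*A^8 - 826*A^4 - 826 - 322*A^-4 - 28*A^-8
  A^0 * (194*d^2 + 58*d^4) = 58*A^8 + 426*A^4 + 736 + 426*A^-4 + 58*A^-8
  A^-2 * (130*d + 79*d^3 + d^5) = -A^8 - 84*A^4 - 377 - 377*A^-4 - 84*A^-8 - A^-12
  A^-4 * (45 + 70*d^2 + 5*d^4) = 5*A^4 + 90 + 215*A^-4 + 90*A^-8 + 5*A^-12
  A^-6 * (36*d + 9*d^3) = -9 - 63*A^-4 - 63*A^-8 - 9*A^-12
  A^-8 * (10*d^2) = 10*A^-4 + 20*A^-8 + 10*A^-12
  A^-10 * (d^3) = -A^-4 - 3*A^-8 - 3*A^-12 - A^-16
Summing the groups: <K> = -A^24 + 2*A^20 - 4*A^16 + 6*A^12 - 7*A^8 + 7*A^4 - 6 + 6*A^-4 - 3*A^-8 + 2*A^-12 - A^-16
Normalise by the writhe: (-A^3)^(-w) = (-A^3)^(4) = A^12, so f(A) = A^12 * <K> = -A^36 + 2*A^32 - 4*A^28 + 6*A^24 - 7*A^20 + 7*A^16 - 6*A^12 + 6*A^8 - 3*A^4 + 2 - A^-4.
Substitute A = t^(-1/4), i.e. A^e → t^(-e/4): V(t) = -t + 2 - 3*t^-1 + 6*t^-2 - 6*t^-3 + 7*t^-4 - 7*t^-5 + 6*t^-6 - 4*t^-7 + 2*t^-8 - t^-9

Answer: -t + 2 - 3*t^-1 + 6*t^-2 - 6*t^-3 + 7*t^-4 - 7*t^-5 + 6*t^-6 - 4*t^-7 + 2*t^-8 - t^-9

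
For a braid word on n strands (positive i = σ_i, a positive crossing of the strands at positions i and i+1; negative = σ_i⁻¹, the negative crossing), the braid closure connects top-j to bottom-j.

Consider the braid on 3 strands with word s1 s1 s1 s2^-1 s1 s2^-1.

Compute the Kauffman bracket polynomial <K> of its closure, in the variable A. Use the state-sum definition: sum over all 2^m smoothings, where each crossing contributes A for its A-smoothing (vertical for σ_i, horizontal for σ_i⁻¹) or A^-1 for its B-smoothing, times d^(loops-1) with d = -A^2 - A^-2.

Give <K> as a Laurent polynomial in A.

A^10 - A^6 + 2*A^2 - 2*A^-2 + 2*A^-6 - 2*A^-10 + A^-14

Derivation:
Braid: s1 s1 s1 s2^-1 s1 s2^-1 on 3 strands, 6 crossings.
Writhe w = (#positive) - (#negative) = 4 - 2 = 2.
State-sum expansion of <K>. There are 2^6 = 64 states.
Each crossing splits two ways (0=vertical, 1=horizontal). The state's weight is A^(#A-smoothings - #B-smoothings) * d^(loops - 1).
Tabulate the states by total A-exponent and number of loops L (A-exp: L × count):
  A^6: L=3 ×1
  A^4: L=2 ×6
  A^2: L=1 ×11, L=3 ×4
  A^0: L=2 ×19, L=4 ×1
  A^-2: L=3 ×15
  A^-4: L=4 ×6
  A^-6: L=5 ×1
Each group contributes A^e * Σ count * d^(L-1):
Powers of d = -A^2 - A^-2: d^2 = A^4 + 2 + A^-4; d^3 = -A^6 - 3*A^2 - 3*A^-2 - A^-6; d^4 = A^8 + 4*A^4 + 6 + 4*A^-4 + A^-8.
  A^6 * (d^2) = A^10 + 2*A^6 + A^2
  A^4 * (6*d) = -6*A^6 - 6*A^2
  A^2 * (11 + 4*d^2) = 4*A^6 + 19*A^2 + 4*A^-2
  A^0 * (19*d + d^3) = -A^6 - 22*A^2 - 22*A^-2 - A^-6
  A^-2 * (15*d^2) = 15*A^2 + 30*A^-2 + 15*A^-6
  A^-4 * (6*d^3) = -6*A^2 - 18*A^-2 - 18*A^-6 - 6*A^-10
  A^-6 * (d^4) = A^2 + 4*A^-2 + 6*A^-6 + 4*A^-10 + A^-14
Summing the groups: <K> = A^10 - A^6 + 2*A^2 - 2*A^-2 + 2*A^-6 - 2*A^-10 + A^-14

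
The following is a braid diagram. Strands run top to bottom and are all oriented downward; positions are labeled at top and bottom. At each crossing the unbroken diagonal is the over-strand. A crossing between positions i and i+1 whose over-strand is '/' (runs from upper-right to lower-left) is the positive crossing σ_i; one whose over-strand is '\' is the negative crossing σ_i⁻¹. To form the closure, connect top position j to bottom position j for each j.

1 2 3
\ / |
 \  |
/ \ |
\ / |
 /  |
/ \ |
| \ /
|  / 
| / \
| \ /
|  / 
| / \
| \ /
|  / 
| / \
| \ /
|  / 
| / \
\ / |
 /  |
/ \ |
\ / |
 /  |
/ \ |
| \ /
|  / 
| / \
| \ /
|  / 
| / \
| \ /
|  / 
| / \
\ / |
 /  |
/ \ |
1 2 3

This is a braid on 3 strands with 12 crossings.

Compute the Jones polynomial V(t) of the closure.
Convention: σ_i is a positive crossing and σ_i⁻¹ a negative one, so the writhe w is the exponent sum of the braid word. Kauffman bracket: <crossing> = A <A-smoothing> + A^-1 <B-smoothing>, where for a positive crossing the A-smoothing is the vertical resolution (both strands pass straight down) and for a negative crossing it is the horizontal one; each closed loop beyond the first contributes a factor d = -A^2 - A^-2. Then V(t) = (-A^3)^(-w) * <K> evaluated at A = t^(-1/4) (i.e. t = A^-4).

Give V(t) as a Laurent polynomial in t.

-t^12 + t^11 - t^10 + t^9 - t^8 + t^6 + t^4

Derivation:
Reading the diagram top to bottom ('/'-over between positions i,i+1 = s_i, '\'-over = s_i^-1): braid word = s1^-1 s1 s2 s2 s2 s2 s1 s1 s2 s2 s2 s1.
The presented braid s1^-1 s1 s2 s2 s2 s2 s1 s1 s2 s2 s2 s1 on 3 strands reduces by inverse Markov moves (closure unchanged at each step):
  Deconjugate: the word is γ·β·γ⁻¹ with γ = s1^-1 (prefix) and γ⁻¹ = s1 (suffix); strip both.
Reduced to β = s1 s2 s2 s2 s2 s1 s1 s2 s2 s2 on 3 strands, 10 crossings.
Compute on β:
Braid: s1 s2 s2 s2 s2 s1 s1 s2 s2 s2 on 3 strands, 10 crossings.
Writhe w = (#positive) - (#negative) = 10 - 0 = 10.
Computing the Kauffman bracket via state sum. There are 2^10 = 1024 states.
For each crossing: s=0 is the vertical smoothing, s=1 horizontal. Crossing k contributes A^(sign_k * (1 - 2*s_k)); loop factor d = -A^2 - A^-2.
Tabulate the states by total A-exponent and number of loops L (A-exp: L × count):
  A^10: L=3 ×1
  A^8: L=2 ×10
  A^6: L=1 ×21, L=3 ×24
  A^4: L=2 ×84, L=4 ×36
  A^2: L=1 ×24, L=3 ×151, L=5 ×35
  A^0: L=2 ×72, L=4 ×159, L=6 ×21
  A^-2: L=3 ×98, L=5 ×105, L=7 ×7
  A^-4: L=4 ×76, L=6 ×43, L=8 ×1
  A^-6: L=5 ×35, L=7 ×10
  A^-8: L=6 ×9, L=8 ×1
  A^-10: L=7 ×1
Each group contributes A^e * Σ count * d^(L-1):
Powers of d = -A^2 - A^-2: d^2 = A^4 + 2 + A^-4; d^3 = -A^6 - 3*A^2 - 3*A^-2 - A^-6; d^4 = A^8 + 4*A^4 + 6 + 4*A^-4 + A^-8; d^5 = -A^10 - 5*A^6 - 10*A^2 - 10*A^-2 - 5*A^-6 - A^-10; d^6 = A^12 + 6*A^8 + 15*A^4 + 20 + 15*A^-4 + 6*A^-8 + A^-12; d^7 = -A^14 - 7*A^10 - 21*A^6 - 35*A^2 - 35*A^-2 - 21*A^-6 - 7*A^-10 - A^-14.
  A^10 * (d^2) = A^14 + 2*A^10 + A^6
  A^8 * (10*d) = -10*A^10 - 10*A^6
  A^6 * (21 + 24*d^2) = 24*A^10 + 69*A^6 + 24*A^2
  A^4 * (84*d + 36*d^3) = -36*A^10 - 192*A^6 - 192*A^2 - 36*A^-2
  A^2 * (24 + 151*d^2 + 35*d^4) = 35*A^10 + 291*A^6 + 536*A^2 + 291*A^-2 + 35*A^-6
  A^0 * (72*d + 159*d^3 + 21*d^5) = -21*A^10 - 264*A^6 - 759*A^2 - 759*A^-2 - 264*A^-6 - 21*A^-10
  A^-2 * (98*d^2 + 105*d^4 + 7*d^6) = 7*A^10 + 147*A^6 + 623*A^2 + 966*A^-2 + 623*A^-6 + 147*A^-10 + 7*A^-14
  A^-4 * (76*d^3 + 43*d^5 + d^7) = -A^10 - 50*A^6 - 312*A^2 - 693*A^-2 - 693*A^-6 - 312*A^-10 - 50*A^-14 - A^-18
  A^-6 * (35*d^4 + 10*d^6) = 10*A^6 + 95*A^2 + 290*A^-2 + 410*A^-6 + 290*A^-10 + 95*A^-14 + 10*A^-18
  A^-8 * (9*d^5 + d^7) = -A^6 - 16*A^2 - 66*A^-2 - 125*A^-6 - 125*A^-10 - 66*A^-14 - 16*A^-18 - A^-22
  A^-10 * (d^6) = A^2 + 6*A^-2 + 15*A^-6 + 20*A^-10 + 15*A^-14 + 6*A^-18 + A^-22
Summing the groups: <K> = A^14 + A^6 - A^-2 + A^-6 - A^-10 + A^-14 - A^-18
Normalise by the writhe: (-A^3)^(-w) = (-A^3)^(-10) = A^-30, so f(A) = A^-30 * <K> = A^-16 + A^-24 - A^-32 + A^-36 - A^-40 + A^-44 - A^-48.
Substitute A = t^(-1/4), i.e. A^e → t^(-e/4): V(t) = -t^12 + t^11 - t^10 + t^9 - t^8 + t^6 + t^4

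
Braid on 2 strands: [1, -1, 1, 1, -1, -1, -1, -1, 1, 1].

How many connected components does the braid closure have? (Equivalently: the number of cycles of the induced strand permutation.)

Track the strand permutation on 2 strands, starting from identity.
  step 1: s1 swaps positions 1,2 -> [2 1]
  step 2: s1^-1 swaps positions 1,2 -> [1 2]
  step 3: s1 swaps positions 1,2 -> [2 1]
  step 4: s1 swaps positions 1,2 -> [1 2]
  step 5: s1^-1 swaps positions 1,2 -> [2 1]
  step 6: s1^-1 swaps positions 1,2 -> [1 2]
  step 7: s1^-1 swaps positions 1,2 -> [2 1]
  step 8: s1^-1 swaps positions 1,2 -> [1 2]
  step 9: s1 swaps positions 1,2 -> [2 1]
  step 10: s1 swaps positions 1,2 -> [1 2]
Final permutation (position -> original strand): [1 2]
Closure components = cycle count of this permutation = 2.

Answer: 2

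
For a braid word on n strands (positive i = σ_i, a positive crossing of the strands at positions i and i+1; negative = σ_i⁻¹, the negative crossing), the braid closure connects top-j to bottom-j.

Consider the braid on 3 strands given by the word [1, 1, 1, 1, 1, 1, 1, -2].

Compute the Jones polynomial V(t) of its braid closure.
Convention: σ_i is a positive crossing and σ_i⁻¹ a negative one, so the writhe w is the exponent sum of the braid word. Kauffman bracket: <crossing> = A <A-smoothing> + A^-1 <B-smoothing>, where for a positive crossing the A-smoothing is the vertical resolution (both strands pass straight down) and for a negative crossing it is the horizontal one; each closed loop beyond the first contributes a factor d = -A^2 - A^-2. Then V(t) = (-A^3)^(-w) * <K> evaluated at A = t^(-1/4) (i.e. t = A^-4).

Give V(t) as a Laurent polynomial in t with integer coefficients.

The presented braid s1 s1 s1 s1 s1 s1 s1 s2^-1 on 3 strands reduces by inverse Markov moves (closure unchanged at each step):
  Destabilize: the word has the form β·s2^-1 where s2^-1 occurs only as the final letter (β ∈ B_2); drop it and the last strand → 2 strands.
Reduced to β = s1 s1 s1 s1 s1 s1 s1 on 2 strands, 7 crossings.
Compute on β:
Braid: s1 s1 s1 s1 s1 s1 s1 on 2 strands, 7 crossings.
Writhe w = (#positive) - (#negative) = 7 - 0 = 7.
State-sum expansion of <K>. There are 2^7 = 128 states.
For each crossing: s=0 is the vertical smoothing, s=1 horizontal. Crossing k contributes A^(sign_k * (1 - 2*s_k)); loop factor d = -A^2 - A^-2.
Tabulate the states by total A-exponent and number of loops L (A-exp: L × count):
  A^7: L=2 ×1
  A^5: L=1 ×7
  A^3: L=2 ×21
  A^1: L=3 ×35
  A^-1: L=4 ×35
  A^-3: L=5 ×21
  A^-5: L=6 ×7
  A^-7: L=7 ×1
Each group contributes A^e * Σ count * d^(L-1):
Powers of d = -A^2 - A^-2: d^2 = A^4 + 2 + A^-4; d^3 = -A^6 - 3*A^2 - 3*A^-2 - A^-6; d^4 = A^8 + 4*A^4 + 6 + 4*A^-4 + A^-8; d^5 = -A^10 - 5*A^6 - 10*A^2 - 10*A^-2 - 5*A^-6 - A^-10; d^6 = A^12 + 6*A^8 + 15*A^4 + 20 + 15*A^-4 + 6*A^-8 + A^-12.
  A^7 * (d) = -A^9 - A^5
  A^5 * (7) = 7*A^5
  A^3 * (21*d) = -21*A^5 - 21*A
  A^1 * (35*d^2) = 35*A^5 + 70*A + 35*A^-3
  A^-1 * (35*d^3) = -35*A^5 - 105*A - 105*A^-3 - 35*A^-7
  A^-3 * (21*d^4) = 21*A^5 + 84*A + 126*A^-3 + 84*A^-7 + 21*A^-11
  A^-5 * (7*d^5) = -7*A^5 - 35*A - 70*A^-3 - 70*A^-7 - 35*A^-11 - 7*A^-15
  A^-7 * (d^6) = A^5 + 6*A + 15*A^-3 + 20*A^-7 + 15*A^-11 + 6*A^-15 + A^-19
Summing the groups: <K> = -A^9 - A + A^-3 - A^-7 + A^-11 - A^-15 + A^-19
Normalise by the writhe: (-A^3)^(-w) = (-A^3)^(-7) = -A^-21, so f(A) = -A^-21 * <K> = A^-12 + A^-20 - A^-24 + A^-28 - A^-32 + A^-36 - A^-40.
Substitute A = t^(-1/4), i.e. A^e → t^(-e/4): V(t) = -t^10 + t^9 - t^8 + t^7 - t^6 + t^5 + t^3

Answer: -t^10 + t^9 - t^8 + t^7 - t^6 + t^5 + t^3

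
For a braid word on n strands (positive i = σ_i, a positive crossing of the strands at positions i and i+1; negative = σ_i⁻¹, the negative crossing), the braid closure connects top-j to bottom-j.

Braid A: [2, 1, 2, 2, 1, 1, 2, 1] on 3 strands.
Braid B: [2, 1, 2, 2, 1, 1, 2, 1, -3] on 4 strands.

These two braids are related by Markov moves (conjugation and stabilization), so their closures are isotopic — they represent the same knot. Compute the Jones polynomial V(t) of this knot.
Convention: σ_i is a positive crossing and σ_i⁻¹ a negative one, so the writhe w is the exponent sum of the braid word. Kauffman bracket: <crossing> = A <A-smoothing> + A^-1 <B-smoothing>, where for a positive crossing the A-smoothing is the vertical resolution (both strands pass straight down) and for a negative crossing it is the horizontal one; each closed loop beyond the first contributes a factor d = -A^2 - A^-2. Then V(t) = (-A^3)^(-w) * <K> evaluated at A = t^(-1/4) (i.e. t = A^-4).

-t^8 + t^5 + t^3

Derivation:
Markov-equivalent braids have isotopic closures, hence identical knot invariants. Strip the Markov moves from each word to reach a common short braid β, then compute V(t) once on β.
Braid A: s2 s1 s2 s2 s1 s1 s2 s1 on 3 strands has no conjugating prefix/suffix or stabilization to strip; take β = s2 s1 s2 s2 s1 s1 s2 s1.
Braid B: s2 s1 s2 s2 s1 s1 s2 s1 s3^-1 on 4 strands reduces by inverse Markov moves (closure unchanged at each step):
  Destabilize: the word has the form β·s3^-1 where s3^-1 occurs only as the final letter (β ∈ B_3); drop it and the last strand → 3 strands.
Reduced to β = s2 s1 s2 s2 s1 s1 s2 s1 on 3 strands, 8 crossings.
Both give the same β = s2 s1 s2 s2 s1 s1 s2 s1 on 3 strands, so one state sum suffices:
Braid: s2 s1 s2 s2 s1 s1 s2 s1 on 3 strands, 8 crossings.
Writhe w = (#positive) - (#negative) = 8 - 0 = 8.
State-sum expansion of <K>. There are 2^8 = 256 states.
Each crossing splits two ways (0=vertical, 1=horizontal). The state's weight is A^(#A-smoothings - #B-smoothings) * d^(loops - 1).
Tabulate the states by total A-exponent and number of loops L (A-exp: L × count):
  A^8: L=3 ×1
  A^6: L=2 ×8
  A^4: L=1 ×16, L=3 ×12
  A^2: L=2 ×48, L=4 ×8
  A^0: L=1 ×17, L=3 ×51, L=5 ×2
  A^-2: L=2 ×34, L=4 ×22
  A^-4: L=1 ×4, L=3 ×21, L=5 ×3
  A^-6: L=2 ×4, L=4 ×4
  A^-8: L=3 ×1
Each group contributes A^e * Σ count * d^(L-1):
Powers of d = -A^2 - A^-2: d^2 = A^4 + 2 + A^-4; d^3 = -A^6 - 3*A^2 - 3*A^-2 - A^-6; d^4 = A^8 + 4*A^4 + 6 + 4*A^-4 + A^-8.
  A^8 * (d^2) = A^12 + 2*A^8 + A^4
  A^6 * (8*d) = -8*A^8 - 8*A^4
  A^4 * (16 + 12*d^2) = 12*A^8 + 40*A^4 + 12
  A^2 * (48*d + 8*d^3) = -8*A^8 - 72*A^4 - 72 - 8*A^-4
  A^0 * (17 + 51*d^2 + 2*d^4) = 2*A^8 + 59*A^4 + 131 + 59*A^-4 + 2*A^-8
  A^-2 * (34*d + 22*d^3) = -22*A^4 - 100 - 100*A^-4 - 22*A^-8
  A^-4 * (4 + 21*d^2 + 3*d^4) = 3*A^4 + 33 + 64*A^-4 + 33*A^-8 + 3*A^-12
  A^-6 * (4*d + 4*d^3) = -4 - 16*A^-4 - 16*A^-8 - 4*A^-12
  A^-8 * (d^2) = A^-4 + 2*A^-8 + A^-12
Summing the groups: <K> = A^12 + A^4 - A^-8
Normalise by the writhe: (-A^3)^(-w) = (-A^3)^(-8) = A^-24, so f(A) = A^-24 * <K> = A^-12 + A^-20 - A^-32.
Substitute A = t^(-1/4), i.e. A^e → t^(-e/4): V(t) = -t^8 + t^5 + t^3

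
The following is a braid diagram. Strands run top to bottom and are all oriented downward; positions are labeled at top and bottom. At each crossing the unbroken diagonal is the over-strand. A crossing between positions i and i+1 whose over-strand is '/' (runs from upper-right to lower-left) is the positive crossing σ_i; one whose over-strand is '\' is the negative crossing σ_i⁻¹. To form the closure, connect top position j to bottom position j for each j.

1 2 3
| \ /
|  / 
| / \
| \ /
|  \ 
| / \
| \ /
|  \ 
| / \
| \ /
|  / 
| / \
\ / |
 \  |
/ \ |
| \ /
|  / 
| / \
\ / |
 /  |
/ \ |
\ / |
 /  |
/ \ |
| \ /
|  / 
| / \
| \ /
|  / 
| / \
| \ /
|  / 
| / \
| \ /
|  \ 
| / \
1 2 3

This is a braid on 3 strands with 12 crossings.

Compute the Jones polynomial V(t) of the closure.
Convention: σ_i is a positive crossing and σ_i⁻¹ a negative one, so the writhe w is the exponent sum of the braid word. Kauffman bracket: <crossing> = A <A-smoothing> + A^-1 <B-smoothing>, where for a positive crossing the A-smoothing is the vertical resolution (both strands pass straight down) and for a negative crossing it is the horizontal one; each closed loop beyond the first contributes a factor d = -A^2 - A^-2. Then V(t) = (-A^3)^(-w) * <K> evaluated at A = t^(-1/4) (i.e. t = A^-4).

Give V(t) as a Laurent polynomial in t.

-t^6 + t^5 - t^4 + 2*t^3 - t^2 + t

Derivation:
Reading the diagram top to bottom ('/'-over between positions i,i+1 = s_i, '\'-over = s_i^-1): braid word = s2 s2^-1 s2^-1 s2 s1^-1 s2 s1 s1 s2 s2 s2 s2^-1.
The presented braid s2 s2^-1 s2^-1 s2 s1^-1 s2 s1 s1 s2 s2 s2 s2^-1 on 3 strands reduces by inverse Markov moves (closure unchanged at each step):
  Deconjugate: the word is γ·β·γ⁻¹ with γ = s2 s2^-1 (prefix) and γ⁻¹ = s2 s2^-1 (suffix); strip both.
  Deconjugate: the word is γ·β·γ⁻¹ with γ = s2^-1 (prefix) and γ⁻¹ = s2 (suffix); strip both.
Reduced to β = s2 s1^-1 s2 s1 s1 s2 on 3 strands, 6 crossings.
Compute on β:
Braid: s2 s1^-1 s2 s1 s1 s2 on 3 strands, 6 crossings.
Writhe w = (#positive) - (#negative) = 5 - 1 = 4.
State-sum expansion of <K>. There are 2^6 = 64 states.
Each crossing splits two ways (0=vertical, 1=horizontal). The state's weight is A^(#A-smoothings - #B-smoothings) * d^(loops - 1).
Tabulate the states by total A-exponent and number of loops L (A-exp: L × count):
  A^6: L=2 ×1
  A^4: L=1 ×3, L=3 ×3
  A^2: L=2 ×14, L=4 ×1
  A^0: L=1 ×10, L=3 ×10
  A^-2: L=2 ×13, L=4 ×2
  A^-4: L=3 ×6
  A^-6: L=4 ×1
Each group contributes A^e * Σ count * d^(L-1):
Powers of d = -A^2 - A^-2: d^2 = A^4 + 2 + A^-4; d^3 = -A^6 - 3*A^2 - 3*A^-2 - A^-6.
  A^6 * (d) = -A^8 - A^4
  A^4 * (3 + 3*d^2) = 3*A^8 + 9*A^4 + 3
  A^2 * (14*d + d^3) = -A^8 - 17*A^4 - 17 - A^-4
  A^0 * (10 + 10*d^2) = 10*A^4 + 30 + 10*A^-4
  A^-2 * (13*d + 2*d^3) = -2*A^4 - 19 - 19*A^-4 - 2*A^-8
  A^-4 * (6*d^2) = 6 + 12*A^-4 + 6*A^-8
  A^-6 * (d^3) = -1 - 3*A^-4 - 3*A^-8 - A^-12
Summing the groups: <K> = A^8 - A^4 + 2 - A^-4 + A^-8 - A^-12
Normalise by the writhe: (-A^3)^(-w) = (-A^3)^(-4) = A^-12, so f(A) = A^-12 * <K> = A^-4 - A^-8 + 2*A^-12 - A^-16 + A^-20 - A^-24.
Substitute A = t^(-1/4), i.e. A^e → t^(-e/4): V(t) = -t^6 + t^5 - t^4 + 2*t^3 - t^2 + t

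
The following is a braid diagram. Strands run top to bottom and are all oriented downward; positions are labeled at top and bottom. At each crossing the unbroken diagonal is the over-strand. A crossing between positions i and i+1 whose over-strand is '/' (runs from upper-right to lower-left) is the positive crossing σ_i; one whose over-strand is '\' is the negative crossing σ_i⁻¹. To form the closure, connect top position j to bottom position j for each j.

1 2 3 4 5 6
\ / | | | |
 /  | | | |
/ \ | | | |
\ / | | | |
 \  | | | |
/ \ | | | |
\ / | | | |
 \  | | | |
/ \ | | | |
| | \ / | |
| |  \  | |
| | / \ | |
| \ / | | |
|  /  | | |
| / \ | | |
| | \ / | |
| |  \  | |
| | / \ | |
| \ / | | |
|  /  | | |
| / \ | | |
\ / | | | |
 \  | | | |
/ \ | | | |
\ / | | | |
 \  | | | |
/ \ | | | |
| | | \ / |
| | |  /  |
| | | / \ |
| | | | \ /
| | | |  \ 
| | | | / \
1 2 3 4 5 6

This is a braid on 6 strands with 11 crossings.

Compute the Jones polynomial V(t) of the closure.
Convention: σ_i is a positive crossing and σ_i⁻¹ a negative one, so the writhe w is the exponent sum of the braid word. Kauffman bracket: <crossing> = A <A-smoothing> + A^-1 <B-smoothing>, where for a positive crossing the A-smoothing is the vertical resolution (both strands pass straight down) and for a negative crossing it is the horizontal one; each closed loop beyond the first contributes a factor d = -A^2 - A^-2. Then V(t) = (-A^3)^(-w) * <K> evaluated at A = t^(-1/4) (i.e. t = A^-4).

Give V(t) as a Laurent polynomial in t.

t - 1 + 2*t^-1 - 3*t^-2 + 3*t^-3 - 2*t^-4 + 2*t^-5 - t^-6

Derivation:
Reading the diagram top to bottom ('/'-over between positions i,i+1 = s_i, '\'-over = s_i^-1): braid word = s1 s1^-1 s1^-1 s3^-1 s2 s3^-1 s2 s1^-1 s1^-1 s4 s5^-1.
The presented braid s1 s1^-1 s1^-1 s3^-1 s2 s3^-1 s2 s1^-1 s1^-1 s4 s5^-1 on 6 strands reduces by inverse Markov moves (closure unchanged at each step):
  Destabilize: the word has the form β·s5^-1 where s5^-1 occurs only as the final letter (β ∈ B_5); drop it and the last strand → 5 strands.
  Destabilize: the word has the form β·s4 where s4 occurs only as the final letter (β ∈ B_4); drop it and the last strand → 4 strands.
  Deconjugate: the word is γ·β·γ⁻¹ with γ = s1 (prefix) and γ⁻¹ = s1^-1 (suffix); strip both.
Reduced to β = s1^-1 s1^-1 s3^-1 s2 s3^-1 s2 s1^-1 on 4 strands, 7 crossings.
Compute on β:
Braid: s1^-1 s1^-1 s3^-1 s2 s3^-1 s2 s1^-1 on 4 strands, 7 crossings.
Writhe w = (#positive) - (#negative) = 2 - 5 = -3.
Enumerate smoothing states for the bracket polynomial. There are 2^7 = 128 states.
For each crossing: s=0 is the vertical smoothing, s=1 horizontal. Crossing k contributes A^(sign_k * (1 - 2*s_k)); loop factor d = -A^2 - A^-2.
Tabulate the states by total A-exponent and number of loops L (A-exp: L × count):
  A^7: L=5 ×1
  A^5: L=4 ×7
  A^3: L=3 ×20, L=5 ×1
  A^1: L=2 ×27, L=4 ×8
  A^-1: L=1 ×15, L=3 ×19, L=5 ×1
  A^-3: L=2 ×17, L=4 ×4
  A^-5: L=3 ×7
  A^-7: L=4 ×1
Each group contributes A^e * Σ count * d^(L-1):
Powers of d = -A^2 - A^-2: d^2 = A^4 + 2 + A^-4; d^3 = -A^6 - 3*A^2 - 3*A^-2 - A^-6; d^4 = A^8 + 4*A^4 + 6 + 4*A^-4 + A^-8.
  A^7 * (d^4) = A^15 + 4*A^11 + 6*A^7 + 4*A^3 + A^-1
  A^5 * (7*d^3) = -7*A^11 - 21*A^7 - 21*A^3 - 7*A^-1
  A^3 * (20*d^2 + d^4) = A^11 + 24*A^7 + 46*A^3 + 24*A^-1 + A^-5
  A^1 * (27*d + 8*d^3) = -8*A^7 - 51*A^3 - 51*A^-1 - 8*A^-5
  A^-1 * (15 + 19*d^2 + d^4) = A^7 + 23*A^3 + 59*A^-1 + 23*A^-5 + A^-9
  A^-3 * (17*d + 4*d^3) = -4*A^3 - 29*A^-1 - 29*A^-5 - 4*A^-9
  A^-5 * (7*d^2) = 7*A^-1 + 14*A^-5 + 7*A^-9
  A^-7 * (d^3) = -A^-1 - 3*A^-5 - 3*A^-9 - A^-13
Summing the groups: <K> = A^15 - 2*A^11 + 2*A^7 - 3*A^3 + 3*A^-1 - 2*A^-5 + A^-9 - A^-13
Normalise by the writhe: (-A^3)^(-w) = (-A^3)^(3) = -A^9, so f(A) = -A^9 * <K> = -A^24 + 2*A^20 - 2*A^16 + 3*A^12 - 3*A^8 + 2*A^4 - 1 + A^-4.
Substitute A = t^(-1/4), i.e. A^e → t^(-e/4): V(t) = t - 1 + 2*t^-1 - 3*t^-2 + 3*t^-3 - 2*t^-4 + 2*t^-5 - t^-6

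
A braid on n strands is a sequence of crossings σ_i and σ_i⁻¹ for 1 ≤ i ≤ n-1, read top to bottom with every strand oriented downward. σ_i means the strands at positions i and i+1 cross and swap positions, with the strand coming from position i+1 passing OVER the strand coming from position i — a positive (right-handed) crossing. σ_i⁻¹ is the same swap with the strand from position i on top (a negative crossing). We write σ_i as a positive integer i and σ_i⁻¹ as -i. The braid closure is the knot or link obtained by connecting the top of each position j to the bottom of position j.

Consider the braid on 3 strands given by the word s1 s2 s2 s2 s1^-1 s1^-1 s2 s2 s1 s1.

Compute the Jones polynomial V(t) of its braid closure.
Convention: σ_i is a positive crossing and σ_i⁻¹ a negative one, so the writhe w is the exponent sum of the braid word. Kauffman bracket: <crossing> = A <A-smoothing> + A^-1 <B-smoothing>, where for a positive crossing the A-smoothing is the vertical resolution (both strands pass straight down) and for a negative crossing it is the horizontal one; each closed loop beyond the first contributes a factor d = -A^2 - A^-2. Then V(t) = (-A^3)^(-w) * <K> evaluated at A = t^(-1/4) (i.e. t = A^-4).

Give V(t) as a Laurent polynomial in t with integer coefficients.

Braid: s1 s2 s2 s2 s1^-1 s1^-1 s2 s2 s1 s1 on 3 strands, 10 crossings.
Writhe w = (#positive) - (#negative) = 8 - 2 = 6.
State-sum expansion of <K>. There are 2^10 = 1024 states.
For each crossing: s=0 is the vertical smoothing, s=1 horizontal. Crossing k contributes A^(sign_k * (1 - 2*s_k)); loop factor d = -A^2 - A^-2.
Tabulate the states by total A-exponent and number of loops L (A-exp: L × count):
  A^10: L=3 ×1
  A^8: L=2 ×7, L=4 ×3
  A^6: L=1 ×10, L=3 ×32, L=5 ×3
  A^4: L=2 ×76, L=4 ×43, L=6 ×1
  A^2: L=1 ×51, L=3 ×132, L=5 ×27
  A^0: L=2 ×135, L=4 ×109, L=6 ×8
  A^-2: L=3 ×161, L=5 ×48, L=7 ×1
  A^-4: L=4 ×109, L=6 ×11
  A^-6: L=5 ×44, L=7 ×1
  A^-8: L=6 ×10
  A^-10: L=7 ×1
Each group contributes A^e * Σ count * d^(L-1):
Powers of d = -A^2 - A^-2: d^2 = A^4 + 2 + A^-4; d^3 = -A^6 - 3*A^2 - 3*A^-2 - A^-6; d^4 = A^8 + 4*A^4 + 6 + 4*A^-4 + A^-8; d^5 = -A^10 - 5*A^6 - 10*A^2 - 10*A^-2 - 5*A^-6 - A^-10; d^6 = A^12 + 6*A^8 + 15*A^4 + 20 + 15*A^-4 + 6*A^-8 + A^-12.
  A^10 * (d^2) = A^14 + 2*A^10 + A^6
  A^8 * (7*d + 3*d^3) = -3*A^14 - 16*A^10 - 16*A^6 - 3*A^2
  A^6 * (10 + 32*d^2 + 3*d^4) = 3*A^14 + 44*A^10 + 92*A^6 + 44*A^2 + 3*A^-2
  A^4 * (76*d + 43*d^3 + d^5) = -A^14 - 48*A^10 - 215*A^6 - 215*A^2 - 48*A^-2 - A^-6
  A^2 * (51 + 132*d^2 + 27*d^4) = 27*A^10 + 240*A^6 + 477*A^2 + 240*A^-2 + 27*A^-6
  A^0 * (135*d + 109*d^3 + 8*d^5) = -8*A^10 - 149*A^6 - 542*A^2 - 542*A^-2 - 149*A^-6 - 8*A^-10
  A^-2 * (161*d^2 + 48*d^4 + d^6) = A^10 + 54*A^6 + 368*A^2 + 630*A^-2 + 368*A^-6 + 54*A^-10 + A^-14
  A^-4 * (109*d^3 + 11*d^5) = -11*A^6 - 164*A^2 - 437*A^-2 - 437*A^-6 - 164*A^-10 - 11*A^-14
  A^-6 * (44*d^4 + d^6) = A^6 + 50*A^2 + 191*A^-2 + 284*A^-6 + 191*A^-10 + 50*A^-14 + A^-18
  A^-8 * (10*d^5) = -10*A^2 - 50*A^-2 - 100*A^-6 - 100*A^-10 - 50*A^-14 - 10*A^-18
  A^-10 * (d^6) = A^2 + 6*A^-2 + 15*A^-6 + 20*A^-10 + 15*A^-14 + 6*A^-18 + A^-22
Summing the groups: <K> = 2*A^10 - 3*A^6 + 6*A^2 - 7*A^-2 + 7*A^-6 - 7*A^-10 + 5*A^-14 - 3*A^-18 + A^-22
Normalise by the writhe: (-A^3)^(-w) = (-A^3)^(-6) = A^-18, so f(A) = A^-18 * <K> = 2*A^-8 - 3*A^-12 + 6*A^-16 - 7*A^-20 + 7*A^-24 - 7*A^-28 + 5*A^-32 - 3*A^-36 + A^-40.
Substitute A = t^(-1/4), i.e. A^e → t^(-e/4): V(t) = t^10 - 3*t^9 + 5*t^8 - 7*t^7 + 7*t^6 - 7*t^5 + 6*t^4 - 3*t^3 + 2*t^2

Answer: t^10 - 3*t^9 + 5*t^8 - 7*t^7 + 7*t^6 - 7*t^5 + 6*t^4 - 3*t^3 + 2*t^2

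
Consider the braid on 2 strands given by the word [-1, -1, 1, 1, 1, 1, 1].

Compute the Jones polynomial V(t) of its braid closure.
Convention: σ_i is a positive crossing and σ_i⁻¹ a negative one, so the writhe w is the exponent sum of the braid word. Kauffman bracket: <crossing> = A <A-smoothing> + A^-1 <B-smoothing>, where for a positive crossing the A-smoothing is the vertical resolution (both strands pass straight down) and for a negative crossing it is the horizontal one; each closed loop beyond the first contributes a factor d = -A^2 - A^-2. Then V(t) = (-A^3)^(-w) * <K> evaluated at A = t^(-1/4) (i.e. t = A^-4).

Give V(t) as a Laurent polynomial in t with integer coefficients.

The presented braid s1^-1 s1^-1 s1 s1 s1 s1 s1 on 2 strands reduces by inverse Markov moves (closure unchanged at each step):
  Deconjugate: the word is γ·β·γ⁻¹ with γ = s1^-1 s1^-1 (prefix) and γ⁻¹ = s1 s1 (suffix); strip both.
Reduced to β = s1 s1 s1 on 2 strands, 3 crossings.
Compute on β:
Braid: s1 s1 s1 on 2 strands, 3 crossings.
Writhe w = (#positive) - (#negative) = 3 - 0 = 3.
Computing the Kauffman bracket via state sum. There are 2^3 = 8 states.
Smooth each crossing (0=||, 1=⌣⌢); contribution A^(Σ sign_k(1-2s_k)) * d^(L-1).
  state 000: A-exp=+3, loops=2, term = A^3 * d^1
  state 001: A-exp=+1, loops=1, term = A^1 * d^0
  state 010: A-exp=+1, loops=1, term = A^1 * d^0
  state 011: A-exp=-1, loops=2, term = A^-1 * d^1
  state 100: A-exp=+1, loops=1, term = A^1 * d^0
  state 101: A-exp=-1, loops=2, term = A^-1 * d^1
  state 110: A-exp=-1, loops=2, term = A^-1 * d^1
  state 111: A-exp=-3, loops=3, term = A^-3 * d^2
Collect the terms by A-exponent (count of states per loop number):
Powers of d = -A^2 - A^-2: d^2 = A^4 + 2 + A^-4.
  A^3 * (d) = -A^5 - A
  A^1 * (3) = 3*A
  A^-1 * (3*d) = -3*A - 3*A^-3
  A^-3 * (d^2) = A + 2*A^-3 + A^-7
Summing the groups: <K> = -A^5 - A^-3 + A^-7
Normalise by the writhe: (-A^3)^(-w) = (-A^3)^(-3) = -A^-9, so f(A) = -A^-9 * <K> = A^-4 + A^-12 - A^-16.
Substitute A = t^(-1/4), i.e. A^e → t^(-e/4): V(t) = -t^4 + t^3 + t

Answer: -t^4 + t^3 + t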